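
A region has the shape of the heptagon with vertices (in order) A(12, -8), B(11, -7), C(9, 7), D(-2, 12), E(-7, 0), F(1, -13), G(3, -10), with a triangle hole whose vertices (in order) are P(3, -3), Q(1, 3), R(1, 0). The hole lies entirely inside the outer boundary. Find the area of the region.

280

Outer boundary:
Σ = (4) + (140) + (122) + (84) + (91) + (29) + (96) = 566
Area = |Σ|/2 = 283.
Hole:
Apply the shoelace formula: 2A = Σ (x_i·y_{i+1} − x_{i+1}·y_i), indices taken mod 3.
Σ = (12) + (-3) + (-3) = 6
Area = |Σ|/2 = 3.
Net area = 283 − 3 = 280.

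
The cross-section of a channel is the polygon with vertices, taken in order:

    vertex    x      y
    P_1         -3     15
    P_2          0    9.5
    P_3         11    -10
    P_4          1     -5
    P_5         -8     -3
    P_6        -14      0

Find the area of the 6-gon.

Cross-terms: -28.5, -104.5, -45, -43, -42, -210  ⇒  Σ = -473
Area = |Σ|/2 = 236.5.

236.5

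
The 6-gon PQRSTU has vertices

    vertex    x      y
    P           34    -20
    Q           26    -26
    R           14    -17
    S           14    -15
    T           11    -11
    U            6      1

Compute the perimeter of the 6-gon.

80

|PQ| = √((-8)² + (-6)²) = √100 = 10
|QR| = √((-12)² + (9)²) = √225 = 15
|RS| = √((0)² + (2)²) = √4 = 2
|ST| = √((-3)² + (4)²) = √25 = 5
|TU| = √((-5)² + (12)²) = √169 = 13
|UP| = √((28)² + (-21)²) = √1225 = 35
Perimeter = 10 + 15 + 2 + 5 + 13 + 35 = 80.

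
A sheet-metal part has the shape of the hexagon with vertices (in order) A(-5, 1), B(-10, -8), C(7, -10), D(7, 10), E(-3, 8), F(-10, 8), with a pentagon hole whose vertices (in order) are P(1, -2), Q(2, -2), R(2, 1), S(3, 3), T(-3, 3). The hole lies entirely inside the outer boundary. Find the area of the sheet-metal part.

243

Outer boundary:
Σ = (50) + (156) + (140) + (86) + (56) + (30) = 518
Area = |Σ|/2 = 259.
Hole:
Apply the shoelace (surveyor's) formula: 2A = Σ (x_i·y_{i+1} − x_{i+1}·y_i), indices taken mod 5.
Σ = (2) + (6) + (3) + (18) + (3) = 32
Area = |Σ|/2 = 16.
Net area = 259 − 16 = 243.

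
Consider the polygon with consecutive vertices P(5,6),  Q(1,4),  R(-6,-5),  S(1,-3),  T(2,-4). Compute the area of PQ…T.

Apply the surveyor's formula: 2A = Σ (x_i·y_{i+1} − x_{i+1}·y_i), indices taken mod 5.
Cross-terms: 14, 19, 23, 2, 32  ⇒  Σ = 90
Area = |Σ|/2 = 45.

45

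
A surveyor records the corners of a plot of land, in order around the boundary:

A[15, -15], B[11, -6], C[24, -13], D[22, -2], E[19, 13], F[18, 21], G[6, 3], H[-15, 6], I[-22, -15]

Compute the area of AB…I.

862

Apply the shoelace (surveyor's) formula: 2A = Σ (x_i·y_{i+1} − x_{i+1}·y_i), indices taken mod 9.
A→B: (15)(-6) − (11)(-15) = 75
B→C: (11)(-13) − (24)(-6) = 1
C→D: (24)(-2) − (22)(-13) = 238
D→E: (22)(13) − (19)(-2) = 324
E→F: (19)(21) − (18)(13) = 165
F→G: (18)(3) − (6)(21) = -72
G→H: (6)(6) − (-15)(3) = 81
H→I: (-15)(-15) − (-22)(6) = 357
I→A: (-22)(-15) − (15)(-15) = 555
Σ = 1724
Area = |Σ|/2 = 862.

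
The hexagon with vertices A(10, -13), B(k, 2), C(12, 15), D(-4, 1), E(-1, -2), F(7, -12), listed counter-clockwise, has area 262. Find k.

14

Write out the shoelace sum; only the two edges meeting at B involve k:
2·Area = [(10·2 − k·(-13)) + (k·15 − 12·2)] + 136
       = 28·k + 132 = 524
⇒ k = 14.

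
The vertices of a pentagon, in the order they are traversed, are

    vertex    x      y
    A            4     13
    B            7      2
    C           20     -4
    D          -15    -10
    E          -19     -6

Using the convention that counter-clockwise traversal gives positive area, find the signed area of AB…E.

Apply the shoelace (surveyor's) formula: 2A = Σ (x_i·y_{i+1} − x_{i+1}·y_i), indices taken mod 5.
Σ = (-83) + (-68) + (-260) + (-100) + (-223) = -734
Signed area = Σ/2 = -367 (negative ⇒ clockwise traversal).

-367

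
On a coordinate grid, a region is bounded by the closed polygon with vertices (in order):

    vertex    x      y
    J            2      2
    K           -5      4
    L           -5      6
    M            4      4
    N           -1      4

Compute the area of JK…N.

13

Apply the shoelace (surveyor's) formula: 2A = Σ (x_i·y_{i+1} − x_{i+1}·y_i), indices taken mod 5.
Σ = (18) + (-10) + (-44) + (20) + (-10) = -26
Area = |Σ|/2 = 13.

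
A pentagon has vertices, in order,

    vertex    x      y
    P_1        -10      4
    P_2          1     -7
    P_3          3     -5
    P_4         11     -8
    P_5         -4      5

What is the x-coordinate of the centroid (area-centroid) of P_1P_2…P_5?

-137/170

Apply the shoelace formula. First the cross-terms c_i = x_i·y_{i+1} − x_{i+1}·y_i:
  66, 16, 31, 23, 34  ⇒  2A = 170, A = 85.
Then Σ (x_i + x_{i+1})·c_i = -411, so x̄ = -411 / (6·85) = -137/170.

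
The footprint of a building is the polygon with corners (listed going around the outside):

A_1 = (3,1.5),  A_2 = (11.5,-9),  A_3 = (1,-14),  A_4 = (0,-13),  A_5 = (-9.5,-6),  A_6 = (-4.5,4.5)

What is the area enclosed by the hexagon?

A_1→A_2: (3)(-9) − (11.5)(1.5) = -44.25
A_2→A_3: (11.5)(-14) − (1)(-9) = -152
A_3→A_4: (1)(-13) − (0)(-14) = -13
A_4→A_5: (0)(-6) − (-9.5)(-13) = -123.5
A_5→A_6: (-9.5)(4.5) − (-4.5)(-6) = -69.75
A_6→A_1: (-4.5)(1.5) − (3)(4.5) = -20.25
Σ = -422.75
Area = |Σ|/2 = 211.375.

211.375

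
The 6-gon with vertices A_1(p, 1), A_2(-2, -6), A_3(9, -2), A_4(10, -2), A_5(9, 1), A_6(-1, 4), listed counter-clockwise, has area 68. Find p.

-1

Write out the shoelace sum; only the two edges meeting at A_1 involve p:
2·Area = [((-1)·1 − p·4) + (p·(-6) − (-2)·1)] + 125
       = -10·p + 126 = 136
⇒ p = -1.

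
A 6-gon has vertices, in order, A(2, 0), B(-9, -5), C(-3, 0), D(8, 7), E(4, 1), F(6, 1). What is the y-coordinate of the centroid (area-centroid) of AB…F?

Apply Gauss's area formula. First the cross-terms c_i = x_i·y_{i+1} − x_{i+1}·y_i:
  -10, -15, -21, -20, -2, -2  ⇒  2A = -70, A = -35.
Then Σ (y_i + y_{i+1})·c_i = -188, so ȳ = -188 / (6·(-35)) = 94/105.

94/105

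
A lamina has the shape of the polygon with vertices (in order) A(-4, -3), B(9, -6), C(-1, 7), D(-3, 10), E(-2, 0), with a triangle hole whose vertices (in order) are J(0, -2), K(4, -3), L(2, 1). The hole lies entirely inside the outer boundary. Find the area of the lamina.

Outer boundary:
Apply the shoelace (surveyor's) formula: 2A = Σ (x_i·y_{i+1} − x_{i+1}·y_i), indices taken mod 5.
Σ = (51) + (57) + (11) + (20) + (6) = 145
Area = |Σ|/2 = 72.5.
Hole:
Σ = (8) + (10) + (-4) = 14
Area = |Σ|/2 = 7.
Net area = 72.5 − 7 = 65.5.

65.5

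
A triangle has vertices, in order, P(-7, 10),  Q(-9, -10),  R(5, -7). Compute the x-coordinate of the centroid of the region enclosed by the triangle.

Apply Gauss's area formula. First the cross-terms c_i = x_i·y_{i+1} − x_{i+1}·y_i:
  160, 113, 1  ⇒  2A = 274, A = 137.
Then Σ (x_i + x_{i+1})·c_i = -3014, so x̄ = -3014 / (6·137) = -11/3.

-11/3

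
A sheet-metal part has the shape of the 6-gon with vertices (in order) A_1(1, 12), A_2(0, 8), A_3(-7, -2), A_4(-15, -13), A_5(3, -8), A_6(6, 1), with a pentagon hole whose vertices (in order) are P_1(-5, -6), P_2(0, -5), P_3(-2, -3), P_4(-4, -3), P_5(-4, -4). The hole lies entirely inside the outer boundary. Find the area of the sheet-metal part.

Outer boundary:
Cross-terms: 8, 56, 61, 159, 51, 71  ⇒  Σ = 406
Area = |Σ|/2 = 203.
Hole:
Apply the shoelace formula: 2A = Σ (x_i·y_{i+1} − x_{i+1}·y_i), indices taken mod 5.
P_1→P_2: (-5)(-5) − (0)(-6) = 25
P_2→P_3: (0)(-3) − (-2)(-5) = -10
P_3→P_4: (-2)(-3) − (-4)(-3) = -6
P_4→P_5: (-4)(-4) − (-4)(-3) = 4
P_5→P_1: (-4)(-6) − (-5)(-4) = 4
Σ = 17
Area = |Σ|/2 = 8.5.
Net area = 203 − 8.5 = 194.5.

194.5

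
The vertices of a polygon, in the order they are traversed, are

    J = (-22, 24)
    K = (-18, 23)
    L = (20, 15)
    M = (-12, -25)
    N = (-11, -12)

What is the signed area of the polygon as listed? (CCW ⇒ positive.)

-891.5

Apply the surveyor's formula: 2A = Σ (x_i·y_{i+1} − x_{i+1}·y_i), indices taken mod 5.
Σ = (-74) + (-730) + (-320) + (-131) + (-528) = -1783
Signed area = Σ/2 = -891.5 (negative ⇒ clockwise traversal).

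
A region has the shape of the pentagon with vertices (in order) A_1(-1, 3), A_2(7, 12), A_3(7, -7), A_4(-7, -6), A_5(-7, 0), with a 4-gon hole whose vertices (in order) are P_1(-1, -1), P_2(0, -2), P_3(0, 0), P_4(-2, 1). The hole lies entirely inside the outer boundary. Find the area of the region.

Outer boundary:
Cross-terms: -33, -133, -91, -42, -21  ⇒  Σ = -320
Area = |Σ|/2 = 160.
Hole:
Apply the shoelace formula: 2A = Σ (x_i·y_{i+1} − x_{i+1}·y_i), indices taken mod 4.
Σ = (2) + (0) + (0) + (3) = 5
Area = |Σ|/2 = 2.5.
Net area = 160 − 2.5 = 157.5.

157.5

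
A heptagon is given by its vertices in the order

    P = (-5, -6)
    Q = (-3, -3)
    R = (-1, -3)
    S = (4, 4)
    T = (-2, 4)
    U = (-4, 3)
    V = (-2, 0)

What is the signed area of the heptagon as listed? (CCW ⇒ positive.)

31.5

Σ = (-3) + (6) + (8) + (24) + (10) + (6) + (12) = 63
Signed area = Σ/2 = 31.5 (positive ⇒ counter-clockwise traversal).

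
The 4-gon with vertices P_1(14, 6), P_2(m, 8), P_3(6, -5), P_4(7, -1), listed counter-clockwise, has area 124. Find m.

-9

Write out the shoelace sum; only the two edges meeting at P_2 involve m:
2·Area = [(14·8 − m·6) + (m·(-5) − 6·8)] + 85
       = -11·m + 149 = 248
⇒ m = -9.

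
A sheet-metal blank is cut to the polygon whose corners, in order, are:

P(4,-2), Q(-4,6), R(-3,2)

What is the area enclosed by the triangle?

Apply Gauss's area formula: 2A = Σ (x_i·y_{i+1} − x_{i+1}·y_i), indices taken mod 3.
Cross-terms: 16, 10, -2  ⇒  Σ = 24
Area = |Σ|/2 = 12.

12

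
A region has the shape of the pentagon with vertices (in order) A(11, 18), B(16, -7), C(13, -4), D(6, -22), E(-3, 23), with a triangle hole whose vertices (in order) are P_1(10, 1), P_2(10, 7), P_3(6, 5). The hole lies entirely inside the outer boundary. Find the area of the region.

405.5

Outer boundary:
Apply the shoelace formula: 2A = Σ (x_i·y_{i+1} − x_{i+1}·y_i), indices taken mod 5.
Σ = (-365) + (27) + (-262) + (72) + (-307) = -835
Area = |Σ|/2 = 417.5.
Hole:
Apply the shoelace formula: 2A = Σ (x_i·y_{i+1} − x_{i+1}·y_i), indices taken mod 3.
Cross-terms: 60, 8, -44  ⇒  Σ = 24
Area = |Σ|/2 = 12.
Net area = 417.5 − 12 = 405.5.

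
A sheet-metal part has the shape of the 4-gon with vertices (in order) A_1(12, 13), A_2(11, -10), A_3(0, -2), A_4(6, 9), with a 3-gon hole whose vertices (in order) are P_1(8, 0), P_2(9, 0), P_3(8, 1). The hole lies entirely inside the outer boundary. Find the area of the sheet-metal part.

151

Outer boundary:
Apply the shoelace (surveyor's) formula: 2A = Σ (x_i·y_{i+1} − x_{i+1}·y_i), indices taken mod 4.
Cross-terms: -263, -22, 12, -30  ⇒  Σ = -303
Area = |Σ|/2 = 151.5.
Hole:
Cross-terms: 0, 9, -8  ⇒  Σ = 1
Area = |Σ|/2 = 0.5.
Net area = 151.5 − 0.5 = 151.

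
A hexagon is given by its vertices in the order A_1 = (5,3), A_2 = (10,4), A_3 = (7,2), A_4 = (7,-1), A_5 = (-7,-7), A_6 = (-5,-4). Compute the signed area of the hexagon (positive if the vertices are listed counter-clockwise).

-48.5

Apply Gauss's area formula: 2A = Σ (x_i·y_{i+1} − x_{i+1}·y_i), indices taken mod 6.
Σ = (-10) + (-8) + (-21) + (-56) + (-7) + (5) = -97
Signed area = Σ/2 = -48.5 (negative ⇒ clockwise traversal).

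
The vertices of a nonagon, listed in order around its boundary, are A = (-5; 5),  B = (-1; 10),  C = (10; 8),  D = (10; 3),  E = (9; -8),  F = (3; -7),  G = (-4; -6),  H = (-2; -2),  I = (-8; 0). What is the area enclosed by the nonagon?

227.5

Apply the surveyor's formula: 2A = Σ (x_i·y_{i+1} − x_{i+1}·y_i), indices taken mod 9.
Σ = (-45) + (-108) + (-50) + (-107) + (-39) + (-46) + (-4) + (-16) + (-40) = -455
Area = |Σ|/2 = 227.5.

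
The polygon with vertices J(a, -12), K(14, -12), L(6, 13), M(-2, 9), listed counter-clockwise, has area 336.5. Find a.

-7

The doubled signed area Σ (x_i y_{i+1} − x_{i+1} y_i) is linear in a.
With a=0 it equals 526; the coefficient of a is -21 (from the two edges through J).
So -21·a + 526 = 2·336.5 = 673 ⇒ a = -7.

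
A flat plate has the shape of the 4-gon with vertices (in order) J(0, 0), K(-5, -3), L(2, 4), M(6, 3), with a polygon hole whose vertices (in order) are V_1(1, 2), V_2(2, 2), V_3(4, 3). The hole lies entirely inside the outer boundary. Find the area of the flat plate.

Outer boundary:
Apply the shoelace formula: 2A = Σ (x_i·y_{i+1} − x_{i+1}·y_i), indices taken mod 4.
J→K: (0)(-3) − (-5)(0) = 0
K→L: (-5)(4) − (2)(-3) = -14
L→M: (2)(3) − (6)(4) = -18
M→J: (6)(0) − (0)(3) = 0
Σ = -32
Area = |Σ|/2 = 16.
Hole:
Apply the surveyor's formula: 2A = Σ (x_i·y_{i+1} − x_{i+1}·y_i), indices taken mod 3.
Σ = (-2) + (-2) + (5) = 1
Area = |Σ|/2 = 0.5.
Net area = 16 − 0.5 = 15.5.

15.5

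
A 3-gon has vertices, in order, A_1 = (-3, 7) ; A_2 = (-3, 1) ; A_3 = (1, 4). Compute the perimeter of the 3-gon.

16

|A_1A_2| = √((0)² + (-6)²) = √36 = 6
|A_2A_3| = √((4)² + (3)²) = √25 = 5
|A_3A_1| = √((-4)² + (3)²) = √25 = 5
Perimeter = 6 + 5 + 5 = 16.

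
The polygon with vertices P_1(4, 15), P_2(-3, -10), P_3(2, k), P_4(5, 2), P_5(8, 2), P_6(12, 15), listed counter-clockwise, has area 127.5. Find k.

-2

The doubled signed area Σ (x_i y_{i+1} − x_{i+1} y_i) is linear in k.
With k=0 it equals 239; the coefficient of k is -8 (from the two edges through P_3).
So -8·k + 239 = 2·127.5 = 255 ⇒ k = -2.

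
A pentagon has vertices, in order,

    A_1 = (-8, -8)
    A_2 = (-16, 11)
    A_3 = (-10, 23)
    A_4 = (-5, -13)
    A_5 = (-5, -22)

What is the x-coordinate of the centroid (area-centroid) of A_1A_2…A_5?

Apply Gauss's area formula. First the cross-terms c_i = x_i·y_{i+1} − x_{i+1}·y_i:
  -216, -258, 245, 45, -136  ⇒  2A = -320, A = -160.
Then Σ (x_i + x_{i+1})·c_i = 9535, so x̄ = 9535 / (6·(-160)) = -1907/192.

-1907/192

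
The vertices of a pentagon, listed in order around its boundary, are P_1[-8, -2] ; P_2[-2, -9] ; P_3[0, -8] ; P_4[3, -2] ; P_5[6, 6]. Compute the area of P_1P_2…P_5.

Apply the shoelace (surveyor's) formula: 2A = Σ (x_i·y_{i+1} − x_{i+1}·y_i), indices taken mod 5.
P_1→P_2: (-8)(-9) − (-2)(-2) = 68
P_2→P_3: (-2)(-8) − (0)(-9) = 16
P_3→P_4: (0)(-2) − (3)(-8) = 24
P_4→P_5: (3)(6) − (6)(-2) = 30
P_5→P_1: (6)(-2) − (-8)(6) = 36
Σ = 174
Area = |Σ|/2 = 87.

87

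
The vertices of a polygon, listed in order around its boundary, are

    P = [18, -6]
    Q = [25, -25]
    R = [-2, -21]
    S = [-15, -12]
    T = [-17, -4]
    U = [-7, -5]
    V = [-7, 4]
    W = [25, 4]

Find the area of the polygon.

Apply Gauss's area formula: 2A = Σ (x_i·y_{i+1} − x_{i+1}·y_i), indices taken mod 8.
Σ = (-300) + (-575) + (-291) + (-144) + (57) + (-63) + (-128) + (-222) = -1666
Area = |Σ|/2 = 833.

833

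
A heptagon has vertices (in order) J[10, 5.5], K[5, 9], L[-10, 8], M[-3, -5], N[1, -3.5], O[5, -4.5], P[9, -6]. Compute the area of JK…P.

J→K: (10)(9) − (5)(5.5) = 62.5
K→L: (5)(8) − (-10)(9) = 130
L→M: (-10)(-5) − (-3)(8) = 74
M→N: (-3)(-3.5) − (1)(-5) = 15.5
N→O: (1)(-4.5) − (5)(-3.5) = 13
O→P: (5)(-6) − (9)(-4.5) = 10.5
P→J: (9)(5.5) − (10)(-6) = 109.5
Σ = 415
Area = |Σ|/2 = 207.5.

207.5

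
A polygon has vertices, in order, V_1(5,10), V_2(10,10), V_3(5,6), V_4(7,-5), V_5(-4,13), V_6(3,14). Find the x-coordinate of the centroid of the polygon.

Apply the shoelace (surveyor's) formula. First the cross-terms c_i = x_i·y_{i+1} − x_{i+1}·y_i:
  -50, 10, -67, 71, -95, -40  ⇒  2A = -171, A = -85.5.
Then Σ (x_i + x_{i+1})·c_i = -1416, so x̄ = -1416 / (6·(-85.5)) = 472/171.

472/171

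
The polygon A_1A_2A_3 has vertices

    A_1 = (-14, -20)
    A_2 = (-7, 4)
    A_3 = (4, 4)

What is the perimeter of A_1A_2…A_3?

|A_1A_2| = √((7)² + (24)²) = √625 = 25
|A_2A_3| = √((11)² + (0)²) = √121 = 11
|A_3A_1| = √((-18)² + (-24)²) = √900 = 30
Perimeter = 25 + 11 + 30 = 66.

66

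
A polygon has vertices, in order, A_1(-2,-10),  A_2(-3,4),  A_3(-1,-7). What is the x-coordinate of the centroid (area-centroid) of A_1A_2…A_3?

Apply Gauss's area formula. First the cross-terms c_i = x_i·y_{i+1} − x_{i+1}·y_i:
  -38, 25, -4  ⇒  2A = -17, A = -8.5.
Then Σ (x_i + x_{i+1})·c_i = 102, so x̄ = 102 / (6·(-8.5)) = -2.

-2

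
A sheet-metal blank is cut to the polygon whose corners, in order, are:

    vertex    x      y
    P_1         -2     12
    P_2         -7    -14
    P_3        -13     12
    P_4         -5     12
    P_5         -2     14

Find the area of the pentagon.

Apply the shoelace formula: 2A = Σ (x_i·y_{i+1} − x_{i+1}·y_i), indices taken mod 5.
Cross-terms: 112, -266, -96, -46, 4  ⇒  Σ = -292
Area = |Σ|/2 = 146.

146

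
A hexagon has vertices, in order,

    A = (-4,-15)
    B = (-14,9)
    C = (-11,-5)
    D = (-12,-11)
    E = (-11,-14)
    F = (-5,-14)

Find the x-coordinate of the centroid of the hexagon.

Apply the shoelace formula. First the cross-terms c_i = x_i·y_{i+1} − x_{i+1}·y_i:
  -246, 169, 61, 47, 84, 19  ⇒  2A = 134, A = 67.
Then Σ (x_i + x_{i+1})·c_i = -3796, so x̄ = -3796 / (6·67) = -1898/201.

-1898/201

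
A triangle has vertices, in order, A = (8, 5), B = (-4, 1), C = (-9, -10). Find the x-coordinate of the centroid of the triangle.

Apply the shoelace formula. First the cross-terms c_i = x_i·y_{i+1} − x_{i+1}·y_i:
  28, 49, 35  ⇒  2A = 112, A = 56.
Then Σ (x_i + x_{i+1})·c_i = -560, so x̄ = -560 / (6·56) = -5/3.

-5/3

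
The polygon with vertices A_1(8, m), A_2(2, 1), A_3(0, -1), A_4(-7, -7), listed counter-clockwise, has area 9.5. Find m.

The doubled signed area Σ (x_i y_{i+1} − x_{i+1} y_i) is linear in m.
With m=0 it equals 55; the coefficient of m is -9 (from the two edges through A_1).
So -9·m + 55 = 2·9.5 = 19 ⇒ m = 4.

4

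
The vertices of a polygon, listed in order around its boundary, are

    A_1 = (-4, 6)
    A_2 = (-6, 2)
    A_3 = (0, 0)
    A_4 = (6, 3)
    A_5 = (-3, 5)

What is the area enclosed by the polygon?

Apply Gauss's area formula: 2A = Σ (x_i·y_{i+1} − x_{i+1}·y_i), indices taken mod 5.
A_1→A_2: (-4)(2) − (-6)(6) = 28
A_2→A_3: (-6)(0) − (0)(2) = 0
A_3→A_4: (0)(3) − (6)(0) = 0
A_4→A_5: (6)(5) − (-3)(3) = 39
A_5→A_1: (-3)(6) − (-4)(5) = 2
Σ = 69
Area = |Σ|/2 = 34.5.

34.5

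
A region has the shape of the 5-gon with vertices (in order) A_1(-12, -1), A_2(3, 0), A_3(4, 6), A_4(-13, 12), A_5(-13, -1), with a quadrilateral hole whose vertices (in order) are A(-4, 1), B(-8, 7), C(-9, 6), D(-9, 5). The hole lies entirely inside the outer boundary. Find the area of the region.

Outer boundary:
Apply the shoelace formula: 2A = Σ (x_i·y_{i+1} − x_{i+1}·y_i), indices taken mod 5.
Σ = (3) + (18) + (126) + (169) + (1) = 317
Area = |Σ|/2 = 158.5.
Hole:
Apply the surveyor's formula: 2A = Σ (x_i·y_{i+1} − x_{i+1}·y_i), indices taken mod 4.
Σ = (-20) + (15) + (9) + (11) = 15
Area = |Σ|/2 = 7.5.
Net area = 158.5 − 7.5 = 151.

151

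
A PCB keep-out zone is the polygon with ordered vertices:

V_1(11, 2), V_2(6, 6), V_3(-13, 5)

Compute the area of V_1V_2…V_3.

Σ = (54) + (108) + (-81) = 81
Area = |Σ|/2 = 40.5.

40.5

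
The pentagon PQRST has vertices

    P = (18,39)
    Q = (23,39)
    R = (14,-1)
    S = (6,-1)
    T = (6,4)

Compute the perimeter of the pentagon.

96

|PQ| = √((5)² + (0)²) = √25 = 5
|QR| = √((-9)² + (-40)²) = √1681 = 41
|RS| = √((-8)² + (0)²) = √64 = 8
|ST| = √((0)² + (5)²) = √25 = 5
|TP| = √((12)² + (35)²) = √1369 = 37
Perimeter = 5 + 41 + 8 + 5 + 37 = 96.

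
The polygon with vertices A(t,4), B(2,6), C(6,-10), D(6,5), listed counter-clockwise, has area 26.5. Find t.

3

The doubled signed area Σ (x_i y_{i+1} − x_{i+1} y_i) is linear in t.
With t=0 it equals 50; the coefficient of t is 1 (from the two edges through A).
So 1·t + 50 = 2·26.5 = 53 ⇒ t = 3.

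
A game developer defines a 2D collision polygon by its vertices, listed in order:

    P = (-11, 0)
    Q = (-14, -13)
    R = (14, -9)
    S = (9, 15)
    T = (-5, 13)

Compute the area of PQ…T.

538.5

Apply Gauss's area formula: 2A = Σ (x_i·y_{i+1} − x_{i+1}·y_i), indices taken mod 5.
Σ = (143) + (308) + (291) + (192) + (143) = 1077
Area = |Σ|/2 = 538.5.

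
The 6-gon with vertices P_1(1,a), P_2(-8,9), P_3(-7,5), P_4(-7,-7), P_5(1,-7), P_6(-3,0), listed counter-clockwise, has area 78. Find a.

Write out the shoelace sum; only the two edges meeting at P_1 involve a:
2·Area = [((-3)·a − 1·0) + (1·9 − (-8)·a)] + 142
       = 5·a + 151 = 156
⇒ a = 1.

1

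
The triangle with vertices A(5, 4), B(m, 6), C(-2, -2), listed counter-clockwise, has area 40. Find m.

Write out the shoelace sum; only the two edges meeting at B involve m:
2·Area = [(5·6 − m·4) + (m·(-2) − (-2)·6)] + 2
       = -6·m + 44 = 80
⇒ m = -6.

-6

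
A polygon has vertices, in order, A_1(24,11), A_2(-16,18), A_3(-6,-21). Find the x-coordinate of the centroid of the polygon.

2/3

Apply Gauss's area formula. First the cross-terms c_i = x_i·y_{i+1} − x_{i+1}·y_i:
  608, 444, 438  ⇒  2A = 1490, A = 745.
Then Σ (x_i + x_{i+1})·c_i = 2980, so x̄ = 2980 / (6·745) = 2/3.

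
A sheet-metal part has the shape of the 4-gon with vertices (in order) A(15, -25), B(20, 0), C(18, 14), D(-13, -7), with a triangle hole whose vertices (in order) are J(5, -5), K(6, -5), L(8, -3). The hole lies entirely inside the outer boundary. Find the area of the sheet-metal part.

Outer boundary:
Apply the shoelace (surveyor's) formula: 2A = Σ (x_i·y_{i+1} − x_{i+1}·y_i), indices taken mod 4.
A→B: (15)(0) − (20)(-25) = 500
B→C: (20)(14) − (18)(0) = 280
C→D: (18)(-7) − (-13)(14) = 56
D→A: (-13)(-25) − (15)(-7) = 430
Σ = 1266
Area = |Σ|/2 = 633.
Hole:
Apply Gauss's area formula: 2A = Σ (x_i·y_{i+1} − x_{i+1}·y_i), indices taken mod 3.
Σ = (5) + (22) + (-25) = 2
Area = |Σ|/2 = 1.
Net area = 633 − 1 = 632.

632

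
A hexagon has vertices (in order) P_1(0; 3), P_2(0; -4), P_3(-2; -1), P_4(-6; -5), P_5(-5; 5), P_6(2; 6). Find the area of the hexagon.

46.5

Apply the shoelace formula: 2A = Σ (x_i·y_{i+1} − x_{i+1}·y_i), indices taken mod 6.
P_1→P_2: (0)(-4) − (0)(3) = 0
P_2→P_3: (0)(-1) − (-2)(-4) = -8
P_3→P_4: (-2)(-5) − (-6)(-1) = 4
P_4→P_5: (-6)(5) − (-5)(-5) = -55
P_5→P_6: (-5)(6) − (2)(5) = -40
P_6→P_1: (2)(3) − (0)(6) = 6
Σ = -93
Area = |Σ|/2 = 46.5.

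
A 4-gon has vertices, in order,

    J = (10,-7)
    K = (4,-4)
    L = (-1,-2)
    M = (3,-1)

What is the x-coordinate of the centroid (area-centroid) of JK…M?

111/28

Apply Gauss's area formula. First the cross-terms c_i = x_i·y_{i+1} − x_{i+1}·y_i:
  -12, -12, 7, -11  ⇒  2A = -28, A = -14.
Then Σ (x_i + x_{i+1})·c_i = -333, so x̄ = -333 / (6·(-14)) = 111/28.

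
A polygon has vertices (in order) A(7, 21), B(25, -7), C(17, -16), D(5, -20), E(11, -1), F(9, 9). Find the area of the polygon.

333

Apply the shoelace formula: 2A = Σ (x_i·y_{i+1} − x_{i+1}·y_i), indices taken mod 6.
A→B: (7)(-7) − (25)(21) = -574
B→C: (25)(-16) − (17)(-7) = -281
C→D: (17)(-20) − (5)(-16) = -260
D→E: (5)(-1) − (11)(-20) = 215
E→F: (11)(9) − (9)(-1) = 108
F→A: (9)(21) − (7)(9) = 126
Σ = -666
Area = |Σ|/2 = 333.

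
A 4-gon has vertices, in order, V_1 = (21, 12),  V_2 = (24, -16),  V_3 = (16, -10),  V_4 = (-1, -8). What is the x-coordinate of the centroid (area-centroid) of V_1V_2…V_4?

Apply Gauss's area formula. First the cross-terms c_i = x_i·y_{i+1} − x_{i+1}·y_i:
  -624, 16, -138, 156  ⇒  2A = -590, A = -295.
Then Σ (x_i + x_{i+1})·c_i = -26390, so x̄ = -26390 / (6·(-295)) = 2639/177.

2639/177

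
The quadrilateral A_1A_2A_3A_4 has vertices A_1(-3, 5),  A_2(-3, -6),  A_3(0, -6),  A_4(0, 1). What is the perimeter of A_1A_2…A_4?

|A_1A_2| = √((0)² + (-11)²) = √121 = 11
|A_2A_3| = √((3)² + (0)²) = √9 = 3
|A_3A_4| = √((0)² + (7)²) = √49 = 7
|A_4A_1| = √((-3)² + (4)²) = √25 = 5
Perimeter = 11 + 3 + 7 + 5 = 26.

26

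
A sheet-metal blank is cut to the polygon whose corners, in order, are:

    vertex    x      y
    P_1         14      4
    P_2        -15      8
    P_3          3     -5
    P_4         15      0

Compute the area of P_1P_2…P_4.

179

Apply the shoelace formula: 2A = Σ (x_i·y_{i+1} − x_{i+1}·y_i), indices taken mod 4.
Cross-terms: 172, 51, 75, 60  ⇒  Σ = 358
Area = |Σ|/2 = 179.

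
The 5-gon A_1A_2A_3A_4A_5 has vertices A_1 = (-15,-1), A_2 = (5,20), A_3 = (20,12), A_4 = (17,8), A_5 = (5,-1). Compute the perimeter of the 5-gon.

|A_1A_2| = √((20)² + (21)²) = √841 = 29
|A_2A_3| = √((15)² + (-8)²) = √289 = 17
|A_3A_4| = √((-3)² + (-4)²) = √25 = 5
|A_4A_5| = √((-12)² + (-9)²) = √225 = 15
|A_5A_1| = √((-20)² + (0)²) = √400 = 20
Perimeter = 29 + 17 + 5 + 15 + 20 = 86.

86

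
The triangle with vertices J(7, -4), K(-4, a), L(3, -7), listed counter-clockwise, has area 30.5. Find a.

3

The doubled signed area Σ (x_i y_{i+1} − x_{i+1} y_i) is linear in a.
With a=0 it equals 49; the coefficient of a is 4 (from the two edges through K).
So 4·a + 49 = 2·30.5 = 61 ⇒ a = 3.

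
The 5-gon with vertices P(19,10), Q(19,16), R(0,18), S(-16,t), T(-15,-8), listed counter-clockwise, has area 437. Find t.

Write out the shoelace sum; only the two edges meeting at S involve t:
2·Area = [(0·t − (-16)·18) + ((-16)·(-8) − (-15)·t)] + 458
       = 15·t + 874 = 874
⇒ t = 0.

0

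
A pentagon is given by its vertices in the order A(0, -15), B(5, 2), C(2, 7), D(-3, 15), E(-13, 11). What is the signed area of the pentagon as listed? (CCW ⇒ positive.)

Apply the shoelace formula: 2A = Σ (x_i·y_{i+1} − x_{i+1}·y_i), indices taken mod 5.
Σ = (75) + (31) + (51) + (162) + (195) = 514
Signed area = Σ/2 = 257 (positive ⇒ counter-clockwise traversal).

257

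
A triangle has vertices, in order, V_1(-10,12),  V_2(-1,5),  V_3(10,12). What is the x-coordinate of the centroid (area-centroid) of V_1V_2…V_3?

-1/3

Apply the surveyor's formula. First the cross-terms c_i = x_i·y_{i+1} − x_{i+1}·y_i:
  -38, -62, 240  ⇒  2A = 140, A = 70.
Then Σ (x_i + x_{i+1})·c_i = -140, so x̄ = -140 / (6·70) = -1/3.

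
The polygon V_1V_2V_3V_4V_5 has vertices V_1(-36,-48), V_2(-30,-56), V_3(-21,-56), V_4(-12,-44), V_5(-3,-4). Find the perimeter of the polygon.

130

|V_1V_2| = √((6)² + (-8)²) = √100 = 10
|V_2V_3| = √((9)² + (0)²) = √81 = 9
|V_3V_4| = √((9)² + (12)²) = √225 = 15
|V_4V_5| = √((9)² + (40)²) = √1681 = 41
|V_5V_1| = √((-33)² + (-44)²) = √3025 = 55
Perimeter = 10 + 9 + 15 + 41 + 55 = 130.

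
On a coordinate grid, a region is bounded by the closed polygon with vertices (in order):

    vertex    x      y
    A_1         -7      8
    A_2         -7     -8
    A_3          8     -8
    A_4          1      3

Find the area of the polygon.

146.5

Apply Gauss's area formula: 2A = Σ (x_i·y_{i+1} − x_{i+1}·y_i), indices taken mod 4.
A_1→A_2: (-7)(-8) − (-7)(8) = 112
A_2→A_3: (-7)(-8) − (8)(-8) = 120
A_3→A_4: (8)(3) − (1)(-8) = 32
A_4→A_1: (1)(8) − (-7)(3) = 29
Σ = 293
Area = |Σ|/2 = 146.5.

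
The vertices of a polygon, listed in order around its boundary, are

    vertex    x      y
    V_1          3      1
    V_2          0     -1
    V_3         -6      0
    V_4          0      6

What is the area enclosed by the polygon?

31.5

Apply Gauss's area formula: 2A = Σ (x_i·y_{i+1} − x_{i+1}·y_i), indices taken mod 4.
Σ = (-3) + (-6) + (-36) + (-18) = -63
Area = |Σ|/2 = 31.5.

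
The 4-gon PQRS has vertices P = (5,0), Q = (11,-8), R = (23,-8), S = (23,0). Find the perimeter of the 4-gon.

|PQ| = √((6)² + (-8)²) = √100 = 10
|QR| = √((12)² + (0)²) = √144 = 12
|RS| = √((0)² + (8)²) = √64 = 8
|SP| = √((-18)² + (0)²) = √324 = 18
Perimeter = 10 + 12 + 8 + 18 = 48.

48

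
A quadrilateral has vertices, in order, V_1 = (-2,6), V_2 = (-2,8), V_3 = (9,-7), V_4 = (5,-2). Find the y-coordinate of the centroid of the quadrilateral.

163/57

Apply the shoelace (surveyor's) formula. First the cross-terms c_i = x_i·y_{i+1} − x_{i+1}·y_i:
  -4, -58, 17, 26  ⇒  2A = -19, A = -9.5.
Then Σ (y_i + y_{i+1})·c_i = -163, so ȳ = -163 / (6·(-9.5)) = 163/57.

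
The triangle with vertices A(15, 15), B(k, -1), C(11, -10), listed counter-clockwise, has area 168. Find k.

-1

The doubled signed area Σ (x_i y_{i+1} − x_{i+1} y_i) is linear in k.
With k=0 it equals 311; the coefficient of k is -25 (from the two edges through B).
So -25·k + 311 = 2·168 = 336 ⇒ k = -1.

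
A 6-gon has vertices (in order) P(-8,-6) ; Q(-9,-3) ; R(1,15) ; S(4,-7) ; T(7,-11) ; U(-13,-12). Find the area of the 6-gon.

Apply the surveyor's formula: 2A = Σ (x_i·y_{i+1} − x_{i+1}·y_i), indices taken mod 6.
P→Q: (-8)(-3) − (-9)(-6) = -30
Q→R: (-9)(15) − (1)(-3) = -132
R→S: (1)(-7) − (4)(15) = -67
S→T: (4)(-11) − (7)(-7) = 5
T→U: (7)(-12) − (-13)(-11) = -227
U→P: (-13)(-6) − (-8)(-12) = -18
Σ = -469
Area = |Σ|/2 = 234.5.

234.5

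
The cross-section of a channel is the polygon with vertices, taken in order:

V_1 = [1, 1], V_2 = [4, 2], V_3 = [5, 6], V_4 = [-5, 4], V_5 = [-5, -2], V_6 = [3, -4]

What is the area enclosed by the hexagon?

Apply the shoelace (surveyor's) formula: 2A = Σ (x_i·y_{i+1} − x_{i+1}·y_i), indices taken mod 6.
Cross-terms: -2, 14, 50, 30, 26, 7  ⇒  Σ = 125
Area = |Σ|/2 = 62.5.

62.5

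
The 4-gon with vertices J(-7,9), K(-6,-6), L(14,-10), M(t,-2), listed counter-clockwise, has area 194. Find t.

10

The doubled signed area Σ (x_i y_{i+1} − x_{i+1} y_i) is linear in t.
With t=0 it equals 198; the coefficient of t is 19 (from the two edges through M).
So 19·t + 198 = 2·194 = 388 ⇒ t = 10.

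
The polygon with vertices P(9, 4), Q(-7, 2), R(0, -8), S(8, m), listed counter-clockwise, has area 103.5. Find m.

Write out the shoelace sum; only the two edges meeting at S involve m:
2·Area = [(0·m − 8·(-8)) + (8·4 − 9·m)] + 102
       = -9·m + 198 = 207
⇒ m = -1.

-1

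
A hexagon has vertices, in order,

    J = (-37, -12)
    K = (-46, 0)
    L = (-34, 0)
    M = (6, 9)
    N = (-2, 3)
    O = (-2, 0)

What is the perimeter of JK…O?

118

|JK| = √((-9)² + (12)²) = √225 = 15
|KL| = √((12)² + (0)²) = √144 = 12
|LM| = √((40)² + (9)²) = √1681 = 41
|MN| = √((-8)² + (-6)²) = √100 = 10
|NO| = √((0)² + (-3)²) = √9 = 3
|OJ| = √((-35)² + (-12)²) = √1369 = 37
Perimeter = 15 + 12 + 41 + 10 + 3 + 37 = 118.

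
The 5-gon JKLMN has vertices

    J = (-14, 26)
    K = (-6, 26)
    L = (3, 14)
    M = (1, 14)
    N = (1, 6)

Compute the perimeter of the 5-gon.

58

|JK| = √((8)² + (0)²) = √64 = 8
|KL| = √((9)² + (-12)²) = √225 = 15
|LM| = √((-2)² + (0)²) = √4 = 2
|MN| = √((0)² + (-8)²) = √64 = 8
|NJ| = √((-15)² + (20)²) = √625 = 25
Perimeter = 8 + 15 + 2 + 8 + 25 = 58.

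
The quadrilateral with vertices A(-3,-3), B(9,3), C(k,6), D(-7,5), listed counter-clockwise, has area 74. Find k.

-1

The doubled signed area Σ (x_i y_{i+1} − x_{i+1} y_i) is linear in k.
With k=0 it equals 150; the coefficient of k is 2 (from the two edges through C).
So 2·k + 150 = 2·74 = 148 ⇒ k = -1.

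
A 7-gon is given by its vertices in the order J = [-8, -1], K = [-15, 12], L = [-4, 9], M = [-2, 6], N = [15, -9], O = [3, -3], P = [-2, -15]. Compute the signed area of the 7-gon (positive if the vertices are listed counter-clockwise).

Apply Gauss's area formula: 2A = Σ (x_i·y_{i+1} − x_{i+1}·y_i), indices taken mod 7.
Σ = (-111) + (-87) + (-6) + (-72) + (-18) + (-51) + (-118) = -463
Signed area = Σ/2 = -231.5 (negative ⇒ clockwise traversal).

-231.5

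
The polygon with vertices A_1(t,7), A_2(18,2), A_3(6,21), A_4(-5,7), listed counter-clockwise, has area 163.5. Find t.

The doubled signed area Σ (x_i y_{i+1} − x_{i+1} y_i) is linear in t.
With t=0 it equals 352; the coefficient of t is -5 (from the two edges through A_1).
So -5·t + 352 = 2·163.5 = 327 ⇒ t = 5.

5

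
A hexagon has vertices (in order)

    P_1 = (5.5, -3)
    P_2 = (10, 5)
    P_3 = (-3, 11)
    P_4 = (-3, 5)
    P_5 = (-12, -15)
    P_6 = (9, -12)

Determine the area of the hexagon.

311.75

Cross-terms: 57.5, 125, 18, 105, 279, 39  ⇒  Σ = 623.5
Area = |Σ|/2 = 311.75.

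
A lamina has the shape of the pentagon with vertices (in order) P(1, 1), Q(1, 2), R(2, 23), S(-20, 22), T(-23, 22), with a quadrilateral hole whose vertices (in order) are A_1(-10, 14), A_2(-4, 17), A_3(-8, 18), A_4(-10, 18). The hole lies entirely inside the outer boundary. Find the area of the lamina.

259.5

Outer boundary:
Apply Gauss's area formula: 2A = Σ (x_i·y_{i+1} − x_{i+1}·y_i), indices taken mod 5.
Cross-terms: 1, 19, 504, 66, -45  ⇒  Σ = 545
Area = |Σ|/2 = 272.5.
Hole:
Apply the shoelace formula: 2A = Σ (x_i·y_{i+1} − x_{i+1}·y_i), indices taken mod 4.
Σ = (-114) + (64) + (36) + (40) = 26
Area = |Σ|/2 = 13.
Net area = 272.5 − 13 = 259.5.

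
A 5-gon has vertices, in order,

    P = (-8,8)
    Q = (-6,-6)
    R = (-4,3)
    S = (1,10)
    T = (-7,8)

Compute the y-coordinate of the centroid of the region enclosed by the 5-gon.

Apply the shoelace (surveyor's) formula. First the cross-terms c_i = x_i·y_{i+1} − x_{i+1}·y_i:
  96, -42, -43, 78, 8  ⇒  2A = 97, A = 48.5.
Then Σ (y_i + y_{i+1})·c_i = 1291, so ȳ = 1291 / (6·48.5) = 1291/291.

1291/291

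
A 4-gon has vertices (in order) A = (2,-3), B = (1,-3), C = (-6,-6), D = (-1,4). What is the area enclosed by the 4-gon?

Σ = (-3) + (-24) + (-30) + (-5) = -62
Area = |Σ|/2 = 31.

31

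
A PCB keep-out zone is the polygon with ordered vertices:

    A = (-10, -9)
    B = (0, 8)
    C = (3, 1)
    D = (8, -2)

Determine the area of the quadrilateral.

105

Apply Gauss's area formula: 2A = Σ (x_i·y_{i+1} − x_{i+1}·y_i), indices taken mod 4.
Σ = (-80) + (-24) + (-14) + (-92) = -210
Area = |Σ|/2 = 105.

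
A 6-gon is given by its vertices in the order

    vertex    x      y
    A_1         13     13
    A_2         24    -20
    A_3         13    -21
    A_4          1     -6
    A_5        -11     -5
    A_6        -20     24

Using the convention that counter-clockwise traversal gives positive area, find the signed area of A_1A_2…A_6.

Σ = (-572) + (-244) + (-57) + (-71) + (-364) + (-572) = -1880
Signed area = Σ/2 = -940 (negative ⇒ clockwise traversal).

-940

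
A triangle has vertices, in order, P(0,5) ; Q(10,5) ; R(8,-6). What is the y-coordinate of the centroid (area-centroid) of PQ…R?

Apply the shoelace formula. First the cross-terms c_i = x_i·y_{i+1} − x_{i+1}·y_i:
  -50, -100, 40  ⇒  2A = -110, A = -55.
Then Σ (y_i + y_{i+1})·c_i = -440, so ȳ = -440 / (6·(-55)) = 4/3.

4/3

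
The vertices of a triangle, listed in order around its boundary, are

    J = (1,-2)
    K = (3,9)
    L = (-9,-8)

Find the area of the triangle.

Apply the shoelace formula: 2A = Σ (x_i·y_{i+1} − x_{i+1}·y_i), indices taken mod 3.
Cross-terms: 15, 57, 26  ⇒  Σ = 98
Area = |Σ|/2 = 49.

49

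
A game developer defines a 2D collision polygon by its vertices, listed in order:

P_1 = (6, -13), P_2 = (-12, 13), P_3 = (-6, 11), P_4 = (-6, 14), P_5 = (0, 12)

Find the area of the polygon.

Σ = (-78) + (-54) + (-18) + (-72) + (-72) = -294
Area = |Σ|/2 = 147.

147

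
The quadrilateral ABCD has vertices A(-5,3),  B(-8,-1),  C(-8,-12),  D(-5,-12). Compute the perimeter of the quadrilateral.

|AB| = √((-3)² + (-4)²) = √25 = 5
|BC| = √((0)² + (-11)²) = √121 = 11
|CD| = √((3)² + (0)²) = √9 = 3
|DA| = √((0)² + (15)²) = √225 = 15
Perimeter = 5 + 11 + 3 + 15 = 34.

34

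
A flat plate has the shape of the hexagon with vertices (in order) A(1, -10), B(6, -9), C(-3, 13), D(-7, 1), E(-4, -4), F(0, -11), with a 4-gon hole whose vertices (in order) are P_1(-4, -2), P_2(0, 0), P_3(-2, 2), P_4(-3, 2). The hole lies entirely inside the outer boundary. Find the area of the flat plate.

Outer boundary:
A→B: (1)(-9) − (6)(-10) = 51
B→C: (6)(13) − (-3)(-9) = 51
C→D: (-3)(1) − (-7)(13) = 88
D→E: (-7)(-4) − (-4)(1) = 32
E→F: (-4)(-11) − (0)(-4) = 44
F→A: (0)(-10) − (1)(-11) = 11
Σ = 277
Area = |Σ|/2 = 138.5.
Hole:
Σ = (0) + (0) + (2) + (14) = 16
Area = |Σ|/2 = 8.
Net area = 138.5 − 8 = 130.5.

130.5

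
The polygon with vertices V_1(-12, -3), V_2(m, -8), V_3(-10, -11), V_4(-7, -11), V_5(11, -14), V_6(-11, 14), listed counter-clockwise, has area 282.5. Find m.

-12

Write out the shoelace sum; only the two edges meeting at V_2 involve m:
2·Area = [((-12)·(-8) − m·(-3)) + (m·(-11) − (-10)·(-8))] + 453
       = -8·m + 469 = 565
⇒ m = -12.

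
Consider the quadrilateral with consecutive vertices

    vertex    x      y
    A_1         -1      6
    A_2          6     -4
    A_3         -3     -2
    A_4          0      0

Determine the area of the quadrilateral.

28

Apply the shoelace (surveyor's) formula: 2A = Σ (x_i·y_{i+1} − x_{i+1}·y_i), indices taken mod 4.
Cross-terms: -32, -24, 0, 0  ⇒  Σ = -56
Area = |Σ|/2 = 28.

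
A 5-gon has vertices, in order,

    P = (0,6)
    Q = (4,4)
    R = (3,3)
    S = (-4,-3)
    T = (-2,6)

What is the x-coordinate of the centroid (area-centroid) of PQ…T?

Apply the shoelace formula. First the cross-terms c_i = x_i·y_{i+1} − x_{i+1}·y_i:
  -24, 0, 3, -30, -12  ⇒  2A = -63, A = -31.5.
Then Σ (x_i + x_{i+1})·c_i = 105, so x̄ = 105 / (6·(-31.5)) = -5/9.

-5/9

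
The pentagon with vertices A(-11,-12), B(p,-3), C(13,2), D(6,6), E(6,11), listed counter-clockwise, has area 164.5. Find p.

8

Write out the shoelace sum; only the two edges meeting at B involve p:
2·Area = [((-11)·(-3) − p·(-12)) + (p·2 − 13·(-3))] + 145
       = 14·p + 217 = 329
⇒ p = 8.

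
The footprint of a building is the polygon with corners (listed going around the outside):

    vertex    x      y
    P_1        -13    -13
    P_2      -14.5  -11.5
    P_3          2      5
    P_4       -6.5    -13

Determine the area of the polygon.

Σ = (-39) + (-49.5) + (6.5) + (-84.5) = -166.5
Area = |Σ|/2 = 83.25.

83.25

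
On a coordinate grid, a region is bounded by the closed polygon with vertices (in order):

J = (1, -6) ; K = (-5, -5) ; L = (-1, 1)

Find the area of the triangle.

Apply the shoelace (surveyor's) formula: 2A = Σ (x_i·y_{i+1} − x_{i+1}·y_i), indices taken mod 3.
J→K: (1)(-5) − (-5)(-6) = -35
K→L: (-5)(1) − (-1)(-5) = -10
L→J: (-1)(-6) − (1)(1) = 5
Σ = -40
Area = |Σ|/2 = 20.

20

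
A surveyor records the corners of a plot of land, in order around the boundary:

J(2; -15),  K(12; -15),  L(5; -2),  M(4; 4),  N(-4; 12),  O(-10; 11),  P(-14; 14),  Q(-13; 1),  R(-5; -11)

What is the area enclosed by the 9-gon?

Apply the surveyor's formula: 2A = Σ (x_i·y_{i+1} − x_{i+1}·y_i), indices taken mod 9.
Σ = (150) + (51) + (28) + (64) + (76) + (14) + (168) + (148) + (97) = 796
Area = |Σ|/2 = 398.

398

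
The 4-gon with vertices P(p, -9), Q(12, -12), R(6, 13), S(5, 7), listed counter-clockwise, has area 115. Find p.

2

The doubled signed area Σ (x_i y_{i+1} − x_{i+1} y_i) is linear in p.
With p=0 it equals 268; the coefficient of p is -19 (from the two edges through P).
So -19·p + 268 = 2·115 = 230 ⇒ p = 2.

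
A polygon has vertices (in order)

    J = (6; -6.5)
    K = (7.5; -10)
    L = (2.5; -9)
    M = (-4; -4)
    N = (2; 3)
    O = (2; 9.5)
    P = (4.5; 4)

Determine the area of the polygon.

89.375

J→K: (6)(-10) − (7.5)(-6.5) = -11.25
K→L: (7.5)(-9) − (2.5)(-10) = -42.5
L→M: (2.5)(-4) − (-4)(-9) = -46
M→N: (-4)(3) − (2)(-4) = -4
N→O: (2)(9.5) − (2)(3) = 13
O→P: (2)(4) − (4.5)(9.5) = -34.75
P→J: (4.5)(-6.5) − (6)(4) = -53.25
Σ = -178.75
Area = |Σ|/2 = 89.375.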